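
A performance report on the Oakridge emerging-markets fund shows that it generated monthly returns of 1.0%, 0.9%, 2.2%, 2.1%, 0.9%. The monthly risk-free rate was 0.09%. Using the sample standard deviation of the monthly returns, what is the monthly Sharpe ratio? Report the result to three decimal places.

1.989

Mean return μ = 7.10 / 5 = 1.4200%
Sample std dev = √[1.7880 / 4] = 0.6686%
Sharpe = (μ − rf) / σ = (1.4200 − 0.09) / 0.6686 = 1.3300 / 0.6686 = 1.9892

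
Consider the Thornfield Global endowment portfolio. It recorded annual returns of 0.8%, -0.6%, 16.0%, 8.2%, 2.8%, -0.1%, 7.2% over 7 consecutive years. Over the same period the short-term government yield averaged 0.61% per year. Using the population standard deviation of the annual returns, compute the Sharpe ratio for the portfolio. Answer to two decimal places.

Mean return r̄ = 34.30 / 7 = 4.9000%
Σ(r − r̄)² = (0.8 − 4.9000)² + (-0.6 − 4.9000)² + … = 215.8600
population σ = √(215.8600 / 7) = √30.8371 = 5.5531%
Sharpe = (r̄ − rf) / σ = (4.9000 − 0.61) / 5.5531 = 4.2900 / 5.5531 = 0.7725

0.77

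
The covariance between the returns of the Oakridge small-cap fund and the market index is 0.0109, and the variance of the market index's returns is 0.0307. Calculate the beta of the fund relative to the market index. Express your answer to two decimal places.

β = Cov(Rp, Rm) / Var(Rm) = 0.0109 / 0.0307 = 0.3550

0.36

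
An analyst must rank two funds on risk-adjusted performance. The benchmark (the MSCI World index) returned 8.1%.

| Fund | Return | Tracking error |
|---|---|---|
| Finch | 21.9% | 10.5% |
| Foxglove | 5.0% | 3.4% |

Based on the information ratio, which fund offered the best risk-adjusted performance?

Finch: IR = (21.9% − 8.1%) / 10.5% = 1.314
Foxglove: IR = (5.0% − 8.1%) / 3.4% = -0.912
Highest: Finch (1.314).

Finch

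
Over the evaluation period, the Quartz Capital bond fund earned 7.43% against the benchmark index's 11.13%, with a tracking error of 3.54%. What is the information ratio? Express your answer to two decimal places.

IR = (Rp − Rb) / TE = (7.43% − 11.13%) / 3.54% = -3.70% / 3.54% = -1.0452

-1.05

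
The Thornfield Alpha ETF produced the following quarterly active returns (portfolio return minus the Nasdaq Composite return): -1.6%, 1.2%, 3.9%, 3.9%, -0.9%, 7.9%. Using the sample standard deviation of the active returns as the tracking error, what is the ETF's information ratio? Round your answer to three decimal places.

r̄ = (-1.6 + 1.2 + 3.9 + 3.9 − 0.9 + 7.9) / 6 = 14.40 / 6 = 2.4000%
Sample σ = √[Σ(r − r̄)² / 5] = √[63.0800 / 5] = √12.6160 = 3.5519%
IR = r̄ / tracking error = 2.4000 / 3.5519 = 0.6757

0.676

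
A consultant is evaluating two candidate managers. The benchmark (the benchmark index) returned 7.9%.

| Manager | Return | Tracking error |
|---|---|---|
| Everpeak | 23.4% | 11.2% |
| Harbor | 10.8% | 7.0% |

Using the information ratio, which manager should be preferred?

Everpeak: IR = (23.4% − 7.9%) / 11.2% = 1.384
Harbor: IR = (10.8% − 7.9%) / 7.0% = 0.414
Highest: Everpeak (1.384).

Everpeak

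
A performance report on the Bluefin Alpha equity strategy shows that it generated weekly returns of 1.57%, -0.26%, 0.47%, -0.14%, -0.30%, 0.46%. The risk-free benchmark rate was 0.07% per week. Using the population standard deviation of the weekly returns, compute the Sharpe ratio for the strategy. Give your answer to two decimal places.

μ = (1.57 − 0.26 + 0.47 − 0.14 − 0.3 + 0.46) / 6 = 1.800 / 6 = 0.3000%
Σ(r − μ)² = (1.57 − 0.3000)² + (-0.26 − 0.3000)² + … = 2.5346
population σ = √(2.5346 / 6) = √0.4224 = 0.6499%
Sharpe = (μ − rf) / σ = (0.3000 − 0.07) / 0.6499 = 0.2300 / 0.6499 = 0.3539

0.35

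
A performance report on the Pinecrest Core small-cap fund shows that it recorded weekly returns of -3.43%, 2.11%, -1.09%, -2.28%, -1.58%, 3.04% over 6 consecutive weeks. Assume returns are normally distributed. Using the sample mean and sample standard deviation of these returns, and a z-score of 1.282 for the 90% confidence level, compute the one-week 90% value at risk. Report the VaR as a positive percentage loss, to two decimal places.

3.81

Mean return μ = -3.230 / 6 = -0.5383%
Σ(r − μ)² = 32.6027; sample σ = √(32.6027/5) = 2.5535%
VaR = −(μ − z·σ) = −(-0.5383 − 1.282 × 2.5535) = −(-3.8119) = 3.8119%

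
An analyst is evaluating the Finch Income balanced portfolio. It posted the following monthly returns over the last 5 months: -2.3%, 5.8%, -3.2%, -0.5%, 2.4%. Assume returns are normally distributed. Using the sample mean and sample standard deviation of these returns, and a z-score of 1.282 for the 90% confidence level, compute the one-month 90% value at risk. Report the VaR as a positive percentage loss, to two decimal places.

Mean return r̄ = 2.20 / 5 = 0.4400%
Σ(r − r̄)² = (-2.3 − 0.4400)² + (5.8 − 0.4400)² + (-3.2 − 0.4400)² + … = 54.2120
σ = √[54.2120 / 4] = 3.6814%
VaR = −(r̄ − z·σ) = −(0.4400 − 1.282 × 3.6814) = −(-4.2796) = 4.2796%

4.28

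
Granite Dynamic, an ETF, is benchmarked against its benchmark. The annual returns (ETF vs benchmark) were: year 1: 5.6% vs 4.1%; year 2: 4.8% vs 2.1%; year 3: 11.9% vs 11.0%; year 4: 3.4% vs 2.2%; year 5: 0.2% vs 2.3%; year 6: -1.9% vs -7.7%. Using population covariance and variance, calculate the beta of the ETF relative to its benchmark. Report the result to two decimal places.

0.73

r̄p = 4.0000%,  r̄m = 2.3333%
Cov = Σ(rp − r̄p)(rm − r̄m) / 6 = 21.7517
Var(rm) = Σ(rm − r̄m)² / 6 = 29.8289
β = Cov / Var = 21.7517 / 29.8289 = 0.7292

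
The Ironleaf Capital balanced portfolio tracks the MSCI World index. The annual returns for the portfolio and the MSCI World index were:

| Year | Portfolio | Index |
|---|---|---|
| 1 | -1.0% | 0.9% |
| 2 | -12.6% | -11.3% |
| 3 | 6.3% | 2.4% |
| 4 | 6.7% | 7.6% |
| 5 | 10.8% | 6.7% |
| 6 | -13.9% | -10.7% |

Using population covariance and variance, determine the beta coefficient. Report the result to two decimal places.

r̄p = -0.6167%,  r̄m = -0.7333%
Cov = Σ(rp − r̄p)(rm − r̄m) / 6 = 70.9828
Var(rm) = Σ(rm − r̄m)² / 6 = 58.0289
β = Cov / Var = 70.9828 / 58.0289 = 1.2232

1.22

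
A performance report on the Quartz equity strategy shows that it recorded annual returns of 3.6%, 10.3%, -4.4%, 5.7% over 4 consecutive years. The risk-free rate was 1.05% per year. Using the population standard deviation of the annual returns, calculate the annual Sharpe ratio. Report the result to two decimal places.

r̄ = (3.6 + 10.3 − 4.4 + 5.7) / 4 = 3.8000%
Σ(r − r̄)² = 113.1400; population σ = √(113.1400/4) = 5.3184%
Sharpe = (r̄ − rf) / σ = (3.8000 − 1.05) / 5.3184 = 2.7500 / 5.3184 = 0.5171

0.52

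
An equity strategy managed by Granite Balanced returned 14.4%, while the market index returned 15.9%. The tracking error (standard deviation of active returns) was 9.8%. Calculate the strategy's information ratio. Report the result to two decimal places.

-0.15

IR = (Rp − Rb) / TE = (14.4% − 15.9%) / 9.8% = -1.50% / 9.8% = -0.1531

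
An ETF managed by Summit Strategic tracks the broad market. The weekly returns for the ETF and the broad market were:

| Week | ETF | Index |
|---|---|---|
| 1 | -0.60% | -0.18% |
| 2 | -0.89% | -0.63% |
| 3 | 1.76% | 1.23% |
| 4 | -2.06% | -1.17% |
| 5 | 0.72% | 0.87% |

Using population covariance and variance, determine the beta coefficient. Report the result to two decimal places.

r̄p = -0.2140%,  r̄m = 0.0240%
Cov = Σ(rp − r̄p)(rm − r̄m) / 5 = 1.1792
Var(rm) = Σ(rm − r̄m)² / 5 = 0.8130
β = Cov / Var = 1.1792 / 0.8130 = 1.4504

1.45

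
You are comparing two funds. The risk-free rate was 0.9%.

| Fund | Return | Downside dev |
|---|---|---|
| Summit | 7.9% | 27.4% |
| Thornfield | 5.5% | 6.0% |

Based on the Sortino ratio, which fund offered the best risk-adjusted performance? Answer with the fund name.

Thornfield

Summit: Sortino ratio = (7.9% − 0.9%) / 27.4% = 0.255
Thornfield: Sortino ratio = (5.5% − 0.9%) / 6.0% = 0.767
Highest: Thornfield (0.767).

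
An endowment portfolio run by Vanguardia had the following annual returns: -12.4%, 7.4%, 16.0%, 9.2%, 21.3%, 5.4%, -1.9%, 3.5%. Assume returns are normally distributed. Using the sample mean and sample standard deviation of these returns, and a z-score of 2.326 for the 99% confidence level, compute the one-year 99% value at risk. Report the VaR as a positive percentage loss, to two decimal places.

18.08

μ = (-12.4 + 7.4 + 16 + 9.2 + 21.3 + 5.4 − 1.9 + 3.5) / 8 = 6.0625%
Σ(r − μ)² = 753.8388; sample σ = √(753.8388/7) = 10.3774%
VaR = −(μ − z·σ) = −(6.0625 − 2.326 × 10.3774) = −(-18.0753) = 18.0753%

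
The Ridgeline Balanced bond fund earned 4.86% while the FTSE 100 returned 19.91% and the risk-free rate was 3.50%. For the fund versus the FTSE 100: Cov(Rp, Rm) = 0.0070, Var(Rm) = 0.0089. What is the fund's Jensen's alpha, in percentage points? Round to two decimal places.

β = Cov / Var = 0.0070 / 0.0089 = 0.7865
E[R] = Rf + β(Rm − Rf) = 3.50% + 0.7865 × (19.91% − 3.50%) = 16.4065%
α = Rp − E[R] = 4.86% − 16.4065% = -11.5465

-11.55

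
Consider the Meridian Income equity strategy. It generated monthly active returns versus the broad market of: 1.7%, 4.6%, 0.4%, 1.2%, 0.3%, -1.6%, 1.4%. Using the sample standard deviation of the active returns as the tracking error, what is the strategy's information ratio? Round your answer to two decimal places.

0.61

Mean return r̄ = 8.00 / 7 = 1.1429%
Sample std dev = √[21.1171 / 6] = 1.8760%
IR = r̄ / tracking error = 1.1429 / 1.8760 = 0.6092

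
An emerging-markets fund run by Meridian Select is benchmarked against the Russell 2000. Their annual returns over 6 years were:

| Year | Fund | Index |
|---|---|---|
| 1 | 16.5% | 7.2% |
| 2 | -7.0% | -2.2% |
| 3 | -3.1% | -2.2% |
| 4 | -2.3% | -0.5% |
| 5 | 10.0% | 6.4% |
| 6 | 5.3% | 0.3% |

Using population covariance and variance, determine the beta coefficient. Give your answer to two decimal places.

2.00

r̄p = 3.2333%,  r̄m = 1.5000%
Cov = Σ(rp − r̄p)(rm − r̄m) / 6 = 29.7767
Var(rm) = Σ(rm − r̄m)² / 6 = 14.8867
β = Cov / Var = 29.7767 / 14.8867 = 2.0002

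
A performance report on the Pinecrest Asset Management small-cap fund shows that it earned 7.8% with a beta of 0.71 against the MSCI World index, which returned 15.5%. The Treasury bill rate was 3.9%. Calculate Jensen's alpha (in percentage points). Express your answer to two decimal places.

-4.34

CAPM expected return = Rf + β(Rm − Rf) = 3.9% + 0.71 × (15.5% − 3.9%) = 3.9 + 0.71 × 11.60 = 12.1360%
Jensen's α = Rp − E[R] = 7.8% − 12.1360% = -4.3360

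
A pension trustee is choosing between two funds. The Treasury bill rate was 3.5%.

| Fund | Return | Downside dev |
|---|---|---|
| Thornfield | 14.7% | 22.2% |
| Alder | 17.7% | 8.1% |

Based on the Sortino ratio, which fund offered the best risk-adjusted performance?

Thornfield: Sortino ratio = (14.7% − 3.5%) / 22.2% = 0.505
Alder: Sortino ratio = (17.7% − 3.5%) / 8.1% = 1.753
Highest: Alder (1.753).

Alder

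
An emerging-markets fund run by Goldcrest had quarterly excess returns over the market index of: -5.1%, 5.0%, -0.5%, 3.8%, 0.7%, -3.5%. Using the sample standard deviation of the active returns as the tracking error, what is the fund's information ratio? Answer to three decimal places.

0.017

Mean return r̄ = 0.40 / 6 = 0.0667%
Sample std dev = √[78.4133 / 5] = 3.9601%
IR = r̄ / tracking error = 0.0667 / 3.9601 = 0.0168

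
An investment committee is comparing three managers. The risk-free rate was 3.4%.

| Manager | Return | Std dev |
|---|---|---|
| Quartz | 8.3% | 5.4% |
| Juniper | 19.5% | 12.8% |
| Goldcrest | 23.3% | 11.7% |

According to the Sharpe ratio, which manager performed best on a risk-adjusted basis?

Goldcrest

Quartz: Sharpe ratio = (8.3% − 3.4%) / 5.4% = 0.907
Juniper: Sharpe ratio = (19.5% − 3.4%) / 12.8% = 1.258
Goldcrest: Sharpe ratio = (23.3% − 3.4%) / 11.7% = 1.701
Highest: Goldcrest (1.701).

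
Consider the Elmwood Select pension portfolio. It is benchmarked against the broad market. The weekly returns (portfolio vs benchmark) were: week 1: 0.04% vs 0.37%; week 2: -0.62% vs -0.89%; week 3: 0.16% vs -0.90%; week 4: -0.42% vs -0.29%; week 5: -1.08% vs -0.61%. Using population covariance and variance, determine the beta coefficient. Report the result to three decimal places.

0.279

r̄p = -0.3840%,  r̄m = -0.4640%
Cov = Σ(rp − r̄p)(rm − r̄m) / 5 = 0.0625
Var(rm) = Σ(rm − r̄m)² / 5 = 0.2237
β = Cov / Var = 0.0625 / 0.2237 = 0.2794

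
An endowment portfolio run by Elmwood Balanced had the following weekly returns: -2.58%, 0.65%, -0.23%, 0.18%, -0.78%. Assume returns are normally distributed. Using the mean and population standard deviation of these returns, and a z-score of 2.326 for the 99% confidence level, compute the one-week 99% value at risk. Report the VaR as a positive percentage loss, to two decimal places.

Mean return r̄ = -2.760 / 5 = -0.5520%
Population σ = √[Σ(r − r̄)² / 5] = √[6.2491 / 5] = √1.2498 = 1.1179%
VaR = −(r̄ − z·σ) = −(-0.5520 − 2.326 × 1.1179) = −(-3.1522) = 3.1522%

3.15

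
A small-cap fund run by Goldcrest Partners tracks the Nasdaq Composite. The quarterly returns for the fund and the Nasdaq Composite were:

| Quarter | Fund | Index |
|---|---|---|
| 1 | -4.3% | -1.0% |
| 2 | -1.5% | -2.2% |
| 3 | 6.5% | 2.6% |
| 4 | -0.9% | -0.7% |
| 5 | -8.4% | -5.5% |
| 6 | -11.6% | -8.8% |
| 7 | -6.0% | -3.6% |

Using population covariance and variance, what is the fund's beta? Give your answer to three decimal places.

1.519

r̄p = -3.7429%,  r̄m = -2.7429%
Cov = Σ(rp − r̄p)(rm − r̄m) / 7 = 17.5924
Var(rm) = Σ(rm − r̄m)² / 7 = 11.5824
β = Cov / Var = 17.5924 / 11.5824 = 1.5189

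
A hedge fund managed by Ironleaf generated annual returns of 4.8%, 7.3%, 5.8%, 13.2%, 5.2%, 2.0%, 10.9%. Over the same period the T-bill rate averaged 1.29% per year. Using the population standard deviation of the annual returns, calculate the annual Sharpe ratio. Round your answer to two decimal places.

1.62

r̄ = (4.8 + 7.3 + 5.8 + 13.2 + 5.2 + 2 + 10.9) / 7 = 49.20 / 7 = 7.0286%
Σ(r − r̄)² = (4.8 − 7.0286)² + (7.3 − 7.0286)² + … = 88.2543
σ = √[88.2543 / 7] = 3.5507%
Sharpe = (r̄ − rf) / σ = (7.0286 − 1.29) / 3.5507 = 5.7386 / 3.5507 = 1.6162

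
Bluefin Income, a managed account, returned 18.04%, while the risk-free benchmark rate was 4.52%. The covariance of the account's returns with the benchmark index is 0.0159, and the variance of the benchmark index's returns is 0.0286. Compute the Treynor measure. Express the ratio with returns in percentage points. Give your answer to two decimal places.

β = Cov / Var = 0.0159 / 0.0286 = 0.5559
Treynor = (Rp − Rf) / β = (18.04% − 4.52%) / 0.5559 = 13.52 / 0.5559 = 24.3209

24.32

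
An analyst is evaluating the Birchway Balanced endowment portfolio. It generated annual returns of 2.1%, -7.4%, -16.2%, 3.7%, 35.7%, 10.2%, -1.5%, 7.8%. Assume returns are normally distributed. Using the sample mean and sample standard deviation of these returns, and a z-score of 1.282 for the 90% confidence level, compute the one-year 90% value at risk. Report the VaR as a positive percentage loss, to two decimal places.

15.26

r̄ = (2.1 − 7.4 − 16.2 + 3.7 + 35.7 + 10.2 − 1.5 + 7.8) / 8 = 34.40 / 8 = 4.3000%
Sample σ = √[Σ(r − r̄)² / 7] = √[1629.0000 / 7] = √232.7143 = 15.2550%
VaR = −(r̄ − z·σ) = −(4.3000 − 1.282 × 15.2550) = −(-15.2569) = 15.2569%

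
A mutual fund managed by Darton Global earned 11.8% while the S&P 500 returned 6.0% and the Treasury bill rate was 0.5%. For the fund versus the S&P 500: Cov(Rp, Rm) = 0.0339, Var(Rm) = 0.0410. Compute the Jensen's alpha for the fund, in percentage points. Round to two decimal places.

β = Cov / Var = 0.0339 / 0.0410 = 0.8268
E[R] = Rf + β(Rm − Rf) = 0.5% + 0.8268 × (6.0% − 0.5%) = 5.0474%
α = Rp − E[R] = 11.8% − 5.0474% = 6.7526

6.75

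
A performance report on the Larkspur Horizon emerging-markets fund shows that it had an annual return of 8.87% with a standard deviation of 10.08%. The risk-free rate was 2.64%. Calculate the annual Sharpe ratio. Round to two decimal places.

0.62

Sharpe = (Rp − Rf) / σp = (8.87% − 2.64%) / 10.08% = 6.23% / 10.08% = 0.6181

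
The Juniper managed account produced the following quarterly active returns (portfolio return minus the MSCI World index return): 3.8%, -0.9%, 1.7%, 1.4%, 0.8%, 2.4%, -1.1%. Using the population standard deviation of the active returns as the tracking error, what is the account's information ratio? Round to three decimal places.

0.715

r̄ = (3.8 − 0.9 + 1.7 + 1.4 + 0.8 + 2.4 − 1.1) / 7 = 1.1571%
Σ(r − r̄)² = (3.8 − 1.1571)² + (-0.9 − 1.1571)² + … = 18.3371
σ = √[18.3371 / 7] = 1.6185%
IR = r̄ / tracking error = 1.1571 / 1.6185 = 0.7149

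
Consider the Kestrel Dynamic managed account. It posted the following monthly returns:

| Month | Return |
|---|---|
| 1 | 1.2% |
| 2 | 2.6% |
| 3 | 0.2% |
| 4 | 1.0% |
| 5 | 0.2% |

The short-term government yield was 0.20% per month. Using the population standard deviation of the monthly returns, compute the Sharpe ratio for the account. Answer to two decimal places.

r̄ = (1.2 + 2.6 + 0.2 + 1 + 0.2) / 5 = 1.0400%
Population σ = √[Σ(r − r̄)² / 5] = √[3.8720 / 5] = √0.7744 = 0.8800%
Sharpe = (r̄ − rf) / σ = (1.0400 − 0.2) / 0.8800 = 0.8400 / 0.8800 = 0.9545

0.95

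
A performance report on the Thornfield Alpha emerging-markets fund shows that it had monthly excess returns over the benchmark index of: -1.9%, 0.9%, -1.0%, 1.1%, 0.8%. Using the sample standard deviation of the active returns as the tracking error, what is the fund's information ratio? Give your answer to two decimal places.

-0.01

r̄ = (-1.9 + 0.9 − 1 + 1.1 + 0.8) / 5 = -0.0200%
Σ(r − r̄)² = (-1.9 − (-0.0200))² + (0.9 − (-0.0200))² + … = 7.2680
sample σ = √(7.2680 / 4) = √1.8170 = 1.3480%
IR = r̄ / tracking error = -0.0200 / 1.3480 = -0.0148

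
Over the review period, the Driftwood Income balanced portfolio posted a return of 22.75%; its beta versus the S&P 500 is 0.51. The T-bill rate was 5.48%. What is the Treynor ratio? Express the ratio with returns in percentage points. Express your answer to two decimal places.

33.86

Treynor = (Rp − Rf) / β = (22.75% − 5.48%) / 0.51 = 17.27 / 0.51 = 33.8627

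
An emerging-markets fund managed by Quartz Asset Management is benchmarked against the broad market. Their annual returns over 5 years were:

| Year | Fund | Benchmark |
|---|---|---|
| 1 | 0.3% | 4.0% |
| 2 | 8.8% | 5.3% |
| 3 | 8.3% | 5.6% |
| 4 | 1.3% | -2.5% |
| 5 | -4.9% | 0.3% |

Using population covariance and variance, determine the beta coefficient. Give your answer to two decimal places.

1.10

r̄p = 2.7600%,  r̄m = 2.5400%
Cov = Σ(rp − r̄p)(rm − r̄m) / 5 = 10.9096
Var(rm) = Σ(rm − r̄m)² / 5 = 9.9064
β = Cov / Var = 10.9096 / 9.9064 = 1.1013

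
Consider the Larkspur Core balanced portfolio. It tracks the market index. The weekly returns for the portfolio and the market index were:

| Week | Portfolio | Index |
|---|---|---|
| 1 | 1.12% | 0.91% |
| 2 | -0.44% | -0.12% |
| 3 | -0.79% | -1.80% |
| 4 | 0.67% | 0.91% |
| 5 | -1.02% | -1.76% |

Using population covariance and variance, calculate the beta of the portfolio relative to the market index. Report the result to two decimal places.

0.65

r̄p = -0.0920%,  r̄m = -0.3720%
Cov = Σ(rp − r̄p)(rm − r̄m) / 5 = 0.9456
Var(rm) = Σ(rm − r̄m)² / 5 = 1.4633
β = Cov / Var = 0.9456 / 1.4633 = 0.6462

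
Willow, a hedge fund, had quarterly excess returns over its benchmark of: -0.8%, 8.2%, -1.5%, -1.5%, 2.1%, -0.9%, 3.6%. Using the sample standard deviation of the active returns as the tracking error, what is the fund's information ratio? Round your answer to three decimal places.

0.363

Mean return μ = 9.20 / 7 = 1.3143%
Σ(r − μ)² = 78.4686; sample σ = √(78.4686/6) = 3.6164%
IR = μ / tracking error = 1.3143 / 3.6164 = 0.3634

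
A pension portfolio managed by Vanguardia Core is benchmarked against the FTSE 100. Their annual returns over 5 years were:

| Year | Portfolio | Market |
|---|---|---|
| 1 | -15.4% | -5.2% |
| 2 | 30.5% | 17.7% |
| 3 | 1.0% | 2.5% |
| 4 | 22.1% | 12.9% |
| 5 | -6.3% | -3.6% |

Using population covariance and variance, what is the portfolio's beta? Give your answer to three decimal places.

1.901

r̄p = 6.3800%,  r̄m = 4.8600%
Cov = Σ(rp − r̄p)(rm − r̄m) / 5 = 155.0332
Var(rm) = Σ(rm − r̄m)² / 5 = 81.5704
β = Cov / Var = 155.0332 / 81.5704 = 1.9006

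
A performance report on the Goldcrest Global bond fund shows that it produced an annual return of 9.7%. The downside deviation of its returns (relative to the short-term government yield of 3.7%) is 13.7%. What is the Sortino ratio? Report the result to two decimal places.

0.44

Sortino = (Rp − Rf) / σd = (9.7% − 3.7%) / 13.7% = 6.00% / 13.7% = 0.4380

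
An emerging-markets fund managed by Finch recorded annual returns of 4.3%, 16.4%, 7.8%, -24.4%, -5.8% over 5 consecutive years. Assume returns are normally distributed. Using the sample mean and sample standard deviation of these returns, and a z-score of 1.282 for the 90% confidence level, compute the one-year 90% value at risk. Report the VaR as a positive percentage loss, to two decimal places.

20.37

Mean return μ = -1.70 / 5 = -0.3400%
Sample std dev = √[976.7120 / 4] = 15.6262%
VaR = −(μ − z·σ) = −(-0.3400 − 1.282 × 15.6262) = −(-20.3728) = 20.3728%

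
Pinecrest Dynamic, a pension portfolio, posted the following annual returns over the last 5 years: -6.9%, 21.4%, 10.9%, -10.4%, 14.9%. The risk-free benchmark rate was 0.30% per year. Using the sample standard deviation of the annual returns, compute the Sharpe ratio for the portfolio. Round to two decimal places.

0.41

r̄ = (-6.9 + 21.4 + 10.9 − 10.4 + 14.9) / 5 = 5.9800%
Σ(r − r̄)² = 775.7480; sample σ = √(775.7480/4) = 13.9261%
Sharpe = (r̄ − rf) / σ = (5.9800 − 0.3) / 13.9261 = 5.6800 / 13.9261 = 0.4079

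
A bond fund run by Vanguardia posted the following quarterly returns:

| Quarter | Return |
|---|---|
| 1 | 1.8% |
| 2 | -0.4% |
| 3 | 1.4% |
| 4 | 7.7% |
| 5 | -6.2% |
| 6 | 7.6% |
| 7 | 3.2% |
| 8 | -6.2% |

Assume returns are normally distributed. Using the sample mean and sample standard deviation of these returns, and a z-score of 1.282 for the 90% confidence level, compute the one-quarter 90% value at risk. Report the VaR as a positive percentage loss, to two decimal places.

5.73

r̄ = (1.8 − 0.4 + 1.4 + 7.7 − 6.2 + 7.6 + 3.2 − 6.2) / 8 = 8.90 / 8 = 1.1125%
Σ(r − r̄)² = (1.8 − 1.1125)² + (-0.4 − 1.1125)² + … = 199.6288
σ = √[199.6288 / 7] = 5.3403%
VaR = −(r̄ − z·σ) = −(1.1125 − 1.282 × 5.3403) = −(-5.7338) = 5.7338%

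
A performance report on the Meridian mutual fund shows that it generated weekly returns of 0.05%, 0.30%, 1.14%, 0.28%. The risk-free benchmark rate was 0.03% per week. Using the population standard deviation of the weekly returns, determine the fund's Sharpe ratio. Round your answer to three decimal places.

0.995

Mean return r̄ = 1.770 / 4 = 0.4425%
Σ(r − r̄)² = 0.6873; population σ = √(0.6873/4) = 0.4145%
Sharpe = (r̄ − rf) / σ = (0.4425 − 0.03) / 0.4145 = 0.4125 / 0.4145 = 0.9952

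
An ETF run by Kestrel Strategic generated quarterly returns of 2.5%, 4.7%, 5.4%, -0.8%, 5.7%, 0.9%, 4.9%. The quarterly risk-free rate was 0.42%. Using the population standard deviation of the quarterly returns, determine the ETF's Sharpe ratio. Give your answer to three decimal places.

1.250

r̄ = (2.5 + 4.7 + 5.4 − 0.8 + 5.7 + 0.9 + 4.9) / 7 = 3.3286%
Σ(r − r̄)² = (2.5 − 3.3286)² + (4.7 − 3.3286)² + (5.4 − 3.3286)² + … = 37.8943
population σ = √(37.8943 / 7) = √5.4135 = 2.3267%
Sharpe = (r̄ − rf) / σ = (3.3286 − 0.42) / 2.3267 = 2.9086 / 2.3267 = 1.2501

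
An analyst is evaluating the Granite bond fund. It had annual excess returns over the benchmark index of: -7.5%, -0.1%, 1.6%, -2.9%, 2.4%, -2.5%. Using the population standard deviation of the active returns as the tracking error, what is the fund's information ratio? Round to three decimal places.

Mean return μ = -9.00 / 6 = -1.5000%
Population σ = √[Σ(r − μ)² / 6] = √[65.7400 / 6] = √10.9567 = 3.3101%
IR = μ / tracking error = -1.5000 / 3.3101 = -0.4532

-0.453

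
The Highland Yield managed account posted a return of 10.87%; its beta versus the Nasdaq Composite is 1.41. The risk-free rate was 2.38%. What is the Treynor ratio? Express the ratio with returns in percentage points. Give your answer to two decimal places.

Treynor = (Rp − Rf) / β = (10.87% − 2.38%) / 1.41 = 8.49 / 1.41 = 6.0213

6.02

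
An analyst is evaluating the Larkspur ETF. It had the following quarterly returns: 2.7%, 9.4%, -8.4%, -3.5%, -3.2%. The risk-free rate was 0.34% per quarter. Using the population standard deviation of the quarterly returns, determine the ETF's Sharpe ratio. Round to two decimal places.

μ = (2.7 + 9.4 − 8.4 − 3.5 − 3.2) / 5 = -0.6000%
Σ(r − μ)² = 186.9000; population σ = √(186.9000/5) = 6.1139%
Sharpe = (μ − rf) / σ = (-0.6000 − 0.34) / 6.1139 = -0.9400 / 6.1139 = -0.1537

-0.15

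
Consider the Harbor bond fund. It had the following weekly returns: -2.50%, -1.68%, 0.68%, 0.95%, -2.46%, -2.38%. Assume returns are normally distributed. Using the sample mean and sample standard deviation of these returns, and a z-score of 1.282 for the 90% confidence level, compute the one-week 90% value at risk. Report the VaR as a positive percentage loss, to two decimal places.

μ = (-2.5 − 1.68 + 0.68 + 0.95 − 2.46 − 2.38) / 6 = -7.390 / 6 = -1.2317%
Σ(r − μ)² = 13.0513; sample σ = √(13.0513/5) = 1.6156%
VaR = −(μ − z·σ) = −(-1.2317 − 1.282 × 1.6156) = −(-3.3029) = 3.3029%

3.30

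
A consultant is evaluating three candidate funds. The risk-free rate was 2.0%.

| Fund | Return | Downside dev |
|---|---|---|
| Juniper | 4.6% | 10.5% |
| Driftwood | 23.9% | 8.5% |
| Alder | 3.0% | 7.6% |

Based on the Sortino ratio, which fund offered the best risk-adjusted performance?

Driftwood

Juniper: Sortino ratio = (4.6% − 2.0%) / 10.5% = 0.248
Driftwood: Sortino ratio = (23.9% − 2.0%) / 8.5% = 2.576
Alder: Sortino ratio = (3.0% − 2.0%) / 7.6% = 0.132
Highest: Driftwood (2.576).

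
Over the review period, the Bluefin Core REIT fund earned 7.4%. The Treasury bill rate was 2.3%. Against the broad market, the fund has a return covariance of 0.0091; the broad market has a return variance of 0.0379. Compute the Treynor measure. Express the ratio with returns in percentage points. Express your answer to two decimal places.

β = Cov / Var = 0.0091 / 0.0379 = 0.2401
Treynor = (Rp − Rf) / β = (7.4% − 2.3%) / 0.2401 = 5.10 / 0.2401 = 21.2411

21.24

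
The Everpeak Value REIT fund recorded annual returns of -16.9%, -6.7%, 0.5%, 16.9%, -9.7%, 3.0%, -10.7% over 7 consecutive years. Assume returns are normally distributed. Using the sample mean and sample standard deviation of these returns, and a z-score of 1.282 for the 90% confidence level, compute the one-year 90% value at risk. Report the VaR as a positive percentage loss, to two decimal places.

17.75

r̄ = (-16.9 − 6.7 + 0.5 + 16.9 − 9.7 + 3 − 10.7) / 7 = -3.3714%
Σ(r − r̄)² = (-16.9 − (-3.3714))² + (-6.7 − (-3.3714))² + … = 754.3743
sample σ = √(754.3743 / 6) = √125.7291 = 11.2129%
VaR = −(r̄ − z·σ) = −(-3.3714 − 1.282 × 11.2129) = −(-17.7463) = 17.7463%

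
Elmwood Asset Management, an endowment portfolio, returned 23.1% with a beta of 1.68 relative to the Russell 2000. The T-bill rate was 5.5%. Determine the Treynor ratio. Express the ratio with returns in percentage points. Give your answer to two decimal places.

Treynor = (Rp − Rf) / β = (23.1% − 5.5%) / 1.68 = 17.60 / 1.68 = 10.4762

10.48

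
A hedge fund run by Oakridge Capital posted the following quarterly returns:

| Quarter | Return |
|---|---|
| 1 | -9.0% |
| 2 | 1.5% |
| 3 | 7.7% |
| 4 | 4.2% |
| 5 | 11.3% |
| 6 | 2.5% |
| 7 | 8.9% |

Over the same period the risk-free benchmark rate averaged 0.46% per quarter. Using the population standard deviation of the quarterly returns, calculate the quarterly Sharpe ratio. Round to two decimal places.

r̄ = (-9 + 1.5 + 7.7 + 4.2 + 11.3 + 2.5 + 8.9) / 7 = 27.10 / 7 = 3.8714%
Population σ = √[Σ(r − r̄)² / 7] = √[268.4143 / 7] = √38.3449 = 6.1923%
Sharpe = (r̄ − rf) / σ = (3.8714 − 0.46) / 6.1923 = 3.4114 / 6.1923 = 0.5509

0.55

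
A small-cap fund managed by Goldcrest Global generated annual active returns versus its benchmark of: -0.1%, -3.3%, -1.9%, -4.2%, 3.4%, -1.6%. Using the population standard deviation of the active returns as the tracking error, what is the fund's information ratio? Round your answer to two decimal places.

r̄ = (-0.1 − 3.3 − 1.9 − 4.2 + 3.4 − 1.6) / 6 = -1.2833%
Population std dev = √[36.3883 / 6] = 2.4627%
IR = r̄ / tracking error = -1.2833 / 2.4627 = -0.5211

-0.52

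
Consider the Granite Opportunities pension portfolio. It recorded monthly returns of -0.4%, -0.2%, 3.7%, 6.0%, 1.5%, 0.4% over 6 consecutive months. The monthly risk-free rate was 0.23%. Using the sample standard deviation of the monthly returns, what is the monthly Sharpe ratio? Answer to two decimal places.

0.63

r̄ = (-0.4 − 0.2 + 3.7 + 6 + 1.5 + 0.4) / 6 = 1.8333%
Σ(r − r̄)² = (-0.4 − 1.8333)² + (-0.2 − 1.8333)² + (3.7 − 1.8333)² + … = 32.1333
sample σ = √(32.1333 / 5) = √6.4267 = 2.5351%
Sharpe = (r̄ − rf) / σ = (1.8333 − 0.23) / 2.5351 = 1.6033 / 2.5351 = 0.6324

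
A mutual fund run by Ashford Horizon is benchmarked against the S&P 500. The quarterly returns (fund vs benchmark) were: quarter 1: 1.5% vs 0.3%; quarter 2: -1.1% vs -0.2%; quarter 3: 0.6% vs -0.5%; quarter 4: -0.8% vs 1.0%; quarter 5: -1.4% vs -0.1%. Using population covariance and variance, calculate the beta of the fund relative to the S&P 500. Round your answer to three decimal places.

-0.127

r̄p = -0.2400%,  r̄m = 0.1000%
Cov = Σ(rp − r̄p)(rm − r̄m) / 5 = -0.0340
Var(rm) = Σ(rm − r̄m)² / 5 = 0.2680
β = Cov / Var = -0.0340 / 0.2680 = -0.1269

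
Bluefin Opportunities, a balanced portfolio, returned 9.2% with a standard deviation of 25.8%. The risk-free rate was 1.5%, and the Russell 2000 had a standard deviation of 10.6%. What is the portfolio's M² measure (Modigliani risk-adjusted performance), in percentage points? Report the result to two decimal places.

Sharpe = (Rp − Rf) / σp = (9.2% − 1.5%) / 25.8% = 0.2984
M² = Rf + Sharpe × σm = 1.5% + 0.2984 × 10.6% = 4.6630%

4.66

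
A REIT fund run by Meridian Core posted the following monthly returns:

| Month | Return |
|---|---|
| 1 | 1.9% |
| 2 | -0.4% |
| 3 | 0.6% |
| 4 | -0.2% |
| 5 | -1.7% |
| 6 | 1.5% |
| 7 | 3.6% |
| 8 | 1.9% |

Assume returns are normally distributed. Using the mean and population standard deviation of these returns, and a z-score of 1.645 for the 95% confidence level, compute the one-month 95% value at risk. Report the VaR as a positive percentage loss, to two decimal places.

1.66

r̄ = (1.9 − 0.4 + 0.6 − 0.2 − 1.7 + 1.5 + 3.6 + 1.9) / 8 = 7.20 / 8 = 0.9000%
Σ(r − r̄)² = (1.9 − 0.9000)² + (-0.4 − 0.9000)² + … = 19.4000
population σ = √(19.4000 / 8) = √2.4250 = 1.5572%
VaR = −(r̄ − z·σ) = −(0.9000 − 1.645 × 1.5572) = −(-1.6616) = 1.6616%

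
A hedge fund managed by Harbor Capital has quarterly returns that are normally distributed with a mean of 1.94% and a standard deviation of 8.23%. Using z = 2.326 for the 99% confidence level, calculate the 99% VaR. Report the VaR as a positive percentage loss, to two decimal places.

17.20

VaR (as % loss) = −(μ − z·σ) = −(1.94% − 2.326 × 8.23%) = −(-17.20298%) = 17.20298%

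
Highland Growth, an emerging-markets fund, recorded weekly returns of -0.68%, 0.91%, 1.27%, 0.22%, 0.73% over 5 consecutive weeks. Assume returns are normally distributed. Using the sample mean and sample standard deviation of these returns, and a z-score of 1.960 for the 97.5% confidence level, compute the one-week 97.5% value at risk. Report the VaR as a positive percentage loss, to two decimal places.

r̄ = (-0.68 + 0.91 + 1.27 + 0.22 + 0.73) / 5 = 0.4900%
Sample σ = √[Σ(r − r̄)² / 4] = √[2.2842 / 4] = √0.5711 = 0.7557%
VaR = −(r̄ − z·σ) = −(0.4900 − 1.960 × 0.7557) = −(-0.9912) = 0.9912%

0.99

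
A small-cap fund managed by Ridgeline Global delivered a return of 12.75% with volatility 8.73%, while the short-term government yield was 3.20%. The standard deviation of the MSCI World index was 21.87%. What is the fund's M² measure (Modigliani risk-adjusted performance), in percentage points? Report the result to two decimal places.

27.12

Sharpe = (Rp − Rf) / σp = (12.75% − 3.20%) / 8.73% = 1.0939
M² = Rf + Sharpe × σm = 3.20% + 1.0939 × 21.87% = 27.1236%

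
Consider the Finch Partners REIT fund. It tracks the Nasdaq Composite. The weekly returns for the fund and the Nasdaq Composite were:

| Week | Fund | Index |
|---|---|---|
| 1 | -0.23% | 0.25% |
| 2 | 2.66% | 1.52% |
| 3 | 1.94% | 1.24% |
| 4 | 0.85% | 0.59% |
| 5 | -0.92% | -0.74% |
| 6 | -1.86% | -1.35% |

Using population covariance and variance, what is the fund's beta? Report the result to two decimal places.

1.52

r̄p = 0.4067%,  r̄m = 0.2517%
Cov = Σ(rp − r̄p)(rm − r̄m) / 6 = 1.5784
Var(rm) = Σ(rm − r̄m)² / 6 = 1.0414
β = Cov / Var = 1.5784 / 1.0414 = 1.5157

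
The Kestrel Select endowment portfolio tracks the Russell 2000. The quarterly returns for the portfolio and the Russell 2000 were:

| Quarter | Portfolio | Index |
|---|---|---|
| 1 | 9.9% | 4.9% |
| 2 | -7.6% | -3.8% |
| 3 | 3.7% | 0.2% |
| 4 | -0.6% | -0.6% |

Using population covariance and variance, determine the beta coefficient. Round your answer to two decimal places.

2.00

r̄p = 1.3500%,  r̄m = 0.1750%
Cov = Σ(rp − r̄p)(rm − r̄m) / 4 = 19.3863
Var(rm) = Σ(rm − r̄m)² / 4 = 9.6819
β = Cov / Var = 19.3863 / 9.6819 = 2.0023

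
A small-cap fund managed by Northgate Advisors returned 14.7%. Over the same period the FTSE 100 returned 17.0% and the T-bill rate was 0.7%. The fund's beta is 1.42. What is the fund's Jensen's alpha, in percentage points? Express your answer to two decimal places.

CAPM expected return = Rf + β(Rm − Rf) = 0.7% + 1.42 × (17.0% − 0.7%) = 0.7 + 1.42 × 16.30 = 23.8460%
Jensen's α = Rp − E[R] = 14.7% − 23.8460% = -9.1460

-9.15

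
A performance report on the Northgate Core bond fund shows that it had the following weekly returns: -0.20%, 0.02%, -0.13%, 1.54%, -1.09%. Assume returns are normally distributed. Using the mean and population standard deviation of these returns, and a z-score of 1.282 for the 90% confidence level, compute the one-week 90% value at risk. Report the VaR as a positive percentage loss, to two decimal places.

r̄ = (-0.2 + 0.02 − 0.13 + 1.54 − 1.09) / 5 = 0.0280%
Σ(r − r̄)² = (-0.2 − 0.0280)² + (0.02 − 0.0280)² + … = 3.6131
population σ = √(3.6131 / 5) = √0.7226 = 0.8501%
VaR = −(r̄ − z·σ) = −(0.0280 − 1.282 × 0.8501) = −(-1.0618) = 1.0618%

1.06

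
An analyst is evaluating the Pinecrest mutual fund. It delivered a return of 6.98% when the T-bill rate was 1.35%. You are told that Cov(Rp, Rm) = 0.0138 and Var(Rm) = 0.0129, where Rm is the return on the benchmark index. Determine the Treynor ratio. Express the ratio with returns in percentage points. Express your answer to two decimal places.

5.26

β = Cov / Var = 0.0138 / 0.0129 = 1.0698
Treynor = (Rp − Rf) / β = (6.98% − 1.35%) / 1.0698 = 5.63 / 1.0698 = 5.2627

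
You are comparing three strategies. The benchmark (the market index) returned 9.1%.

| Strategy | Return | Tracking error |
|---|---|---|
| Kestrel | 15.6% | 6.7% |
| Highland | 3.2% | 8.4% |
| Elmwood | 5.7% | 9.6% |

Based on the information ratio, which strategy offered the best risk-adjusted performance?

Kestrel

Kestrel: IR = (15.6% − 9.1%) / 6.7% = 0.970
Highland: IR = (3.2% − 9.1%) / 8.4% = -0.702
Elmwood: IR = (5.7% − 9.1%) / 9.6% = -0.354
Highest: Kestrel (0.970).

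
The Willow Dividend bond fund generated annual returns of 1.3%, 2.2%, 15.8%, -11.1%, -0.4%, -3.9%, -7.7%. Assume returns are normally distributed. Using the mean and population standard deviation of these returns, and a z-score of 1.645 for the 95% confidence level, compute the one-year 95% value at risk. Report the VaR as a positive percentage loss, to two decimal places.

Mean return r̄ = -3.80 / 7 = -0.5429%
Σ(r − r̄)² = (1.3 − (-0.5429))² + (2.2 − (-0.5429))² + (15.8 − (-0.5429))² + … = 451.9771
population σ = √(451.9771 / 7) = √64.5682 = 8.0354%
VaR = −(r̄ − z·σ) = −(-0.5429 − 1.645 × 8.0354) = −(-13.7611) = 13.7611%

13.76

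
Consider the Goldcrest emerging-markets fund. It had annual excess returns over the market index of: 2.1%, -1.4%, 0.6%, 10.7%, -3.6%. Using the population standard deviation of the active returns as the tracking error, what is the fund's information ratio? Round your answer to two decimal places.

0.34

r̄ = (2.1 − 1.4 + 0.6 + 10.7 − 3.6) / 5 = 8.40 / 5 = 1.6800%
Σ(r − r̄)² = (2.1 − 1.6800)² + (-1.4 − 1.6800)² + (0.6 − 1.6800)² + … = 120.0680
population σ = √(120.0680 / 5) = √24.0136 = 4.9004%
IR = r̄ / tracking error = 1.6800 / 4.9004 = 0.3428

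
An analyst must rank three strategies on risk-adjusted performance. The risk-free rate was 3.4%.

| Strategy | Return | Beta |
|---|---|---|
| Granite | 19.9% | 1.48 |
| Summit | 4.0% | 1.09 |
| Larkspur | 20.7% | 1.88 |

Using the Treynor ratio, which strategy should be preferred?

Granite

Granite: Treynor = (19.9% − 3.4%) / 1.48 = 11.149
Summit: Treynor = (4.0% − 3.4%) / 1.09 = 0.550
Larkspur: Treynor = (20.7% − 3.4%) / 1.88 = 9.202
Highest: Granite (11.149).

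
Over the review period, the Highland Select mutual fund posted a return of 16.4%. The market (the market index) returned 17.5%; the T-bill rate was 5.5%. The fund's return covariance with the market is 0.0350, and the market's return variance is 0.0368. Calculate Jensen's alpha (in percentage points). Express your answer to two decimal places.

-0.51

β = Cov / Var = 0.0350 / 0.0368 = 0.9511
E[R] = Rf + β(Rm − Rf) = 5.5% + 0.9511 × (17.5% − 5.5%) = 16.9132%
α = Rp − E[R] = 16.4% − 16.9132% = -0.5132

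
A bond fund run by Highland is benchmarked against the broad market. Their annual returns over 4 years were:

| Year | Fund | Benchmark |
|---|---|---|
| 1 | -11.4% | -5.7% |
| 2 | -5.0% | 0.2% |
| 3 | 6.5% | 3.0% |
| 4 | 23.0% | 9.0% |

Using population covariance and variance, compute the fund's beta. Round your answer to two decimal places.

2.40

r̄p = 3.2750%,  r̄m = 1.6250%
Cov = Σ(rp − r̄p)(rm − r̄m) / 4 = 67.2981
Var(rm) = Σ(rm − r̄m)² / 4 = 27.9919
β = Cov / Var = 67.2981 / 27.9919 = 2.4042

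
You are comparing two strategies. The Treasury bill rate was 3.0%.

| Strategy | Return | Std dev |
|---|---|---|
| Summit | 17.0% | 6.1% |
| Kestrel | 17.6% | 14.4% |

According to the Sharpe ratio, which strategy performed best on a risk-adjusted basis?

Summit

Summit: Sharpe ratio = (17.0% − 3.0%) / 6.1% = 2.295
Kestrel: Sharpe ratio = (17.6% − 3.0%) / 14.4% = 1.014
Highest: Summit (2.295).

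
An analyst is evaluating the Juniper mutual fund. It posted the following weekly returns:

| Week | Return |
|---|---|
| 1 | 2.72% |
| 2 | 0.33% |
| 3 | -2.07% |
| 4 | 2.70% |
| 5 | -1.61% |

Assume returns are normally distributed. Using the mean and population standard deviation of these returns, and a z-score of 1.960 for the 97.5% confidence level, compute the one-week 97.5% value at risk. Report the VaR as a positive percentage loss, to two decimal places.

3.59

Mean return r̄ = 2.070 / 5 = 0.4140%
Population std dev = √[20.8173 / 5] = 2.0405%
VaR = −(r̄ − z·σ) = −(0.4140 − 1.960 × 2.0405) = −(-3.5854) = 3.5854%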